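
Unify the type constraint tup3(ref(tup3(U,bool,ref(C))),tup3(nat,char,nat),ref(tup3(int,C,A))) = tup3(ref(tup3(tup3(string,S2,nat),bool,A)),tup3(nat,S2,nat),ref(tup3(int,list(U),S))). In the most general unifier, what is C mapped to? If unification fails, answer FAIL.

list(tup3(string,char,nat))

Decompose tup3/3: ref(tup3(U,bool,ref(C))) = ref(tup3(tup3(string,S2,nat),bool,A)),  tup3(nat,char,nat) = tup3(nat,S2,nat),  ref(tup3(int,C,A)) = ref(tup3(int,list(U),S)).
Decompose ref/1: tup3(U,bool,ref(C)) = tup3(tup3(string,S2,nat),bool,A).
Decompose tup3/3: U = tup3(string,S2,nat),  bool = bool,  ref(C) = A.
Bind U := tup3(string,S2,nat); substituting into the one remaining equation that mentions U gives: ref(tup3(int,C,A)) = ref(tup3(int,list(tup3(string,S2,nat)),S)).
Delete trivial equation bool = bool.
Bind A := ref(C); substituting into the one remaining equation that mentions A gives: ref(tup3(int,C,ref(C))) = ref(tup3(int,list(tup3(string,S2,nat)),S)).
Decompose tup3/3: nat = nat,  char = S2,  nat = nat.
Delete trivial equation nat = nat.
Bind S2 := char; substituting into the one remaining equation that mentions S2 gives: ref(tup3(int,C,ref(C))) = ref(tup3(int,list(tup3(string,char,nat)),S)). Substituting into the earlier binding gives U := tup3(string,char,nat).
Delete trivial equation nat = nat.
Decompose ref/1: tup3(int,C,ref(C)) = tup3(int,list(tup3(string,char,nat)),S).
Decompose tup3/3: int = int,  C = list(tup3(string,char,nat)),  ref(C) = S.
Delete trivial equation int = int.
Bind C := list(tup3(string,char,nat)); substituting into the remaining equation gives: ref(list(tup3(string,char,nat))) = S. Substituting into the earlier binding gives A := ref(list(tup3(string,char,nat))).
Bind S := ref(list(tup3(string,char,nat))).
MGU = { U -> tup3(string,char,nat), A -> ref(list(tup3(string,char,nat))), S2 -> char, C -> list(tup3(string,char,nat)), S -> ref(list(tup3(string,char,nat))) }, so C -> list(tup3(string,char,nat)).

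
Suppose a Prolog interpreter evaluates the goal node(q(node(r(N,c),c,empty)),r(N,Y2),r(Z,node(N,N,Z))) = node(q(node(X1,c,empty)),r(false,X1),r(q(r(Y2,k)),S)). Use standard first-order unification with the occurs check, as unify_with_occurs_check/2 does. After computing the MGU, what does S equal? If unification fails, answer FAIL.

Decompose node/3: q(node(r(N,c),c,empty)) = q(node(X1,c,empty)),  r(N,Y2) = r(false,X1),  r(Z,node(N,N,Z)) = r(q(r(Y2,k)),S).
Decompose q/1: node(r(N,c),c,empty) = node(X1,c,empty).
Decompose node/3: r(N,c) = X1,  c = c,  empty = empty.
Bind X1 := r(N,c); substituting into the one remaining equation that mentions X1 gives: r(N,Y2) = r(false,r(N,c)).
Delete trivial equation c = c.
Delete trivial equation empty = empty.
Decompose r/2: N = false,  Y2 = r(N,c).
Bind N := false; substituting into the remaining equations gives: Y2 = r(false,c),  r(Z,node(false,false,Z)) = r(q(r(Y2,k)),S). Substituting into the earlier binding gives X1 := r(false,c).
Bind Y2 := r(false,c); substituting into the remaining equation gives: r(Z,node(false,false,Z)) = r(q(r(r(false,c),k)),S).
Decompose r/2: Z = q(r(r(false,c),k)),  node(false,false,Z) = S.
Bind Z := q(r(r(false,c),k)); substituting into the remaining equation gives: node(false,false,q(r(r(false,c),k))) = S.
Bind S := node(false,false,q(r(r(false,c),k))).
MGU = { X1 -> r(false,c), N -> false, Y2 -> r(false,c), Z -> q(r(r(false,c),k)), S -> node(false,false,q(r(r(false,c),k))) }, so S -> node(false,false,q(r(r(false,c),k))).

node(false,false,q(r(r(false,c),k)))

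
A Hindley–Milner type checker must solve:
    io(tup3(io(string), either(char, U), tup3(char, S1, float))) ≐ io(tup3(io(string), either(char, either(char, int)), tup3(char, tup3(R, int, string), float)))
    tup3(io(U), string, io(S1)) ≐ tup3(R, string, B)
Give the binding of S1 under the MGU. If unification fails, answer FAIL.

tup3(io(either(char, int)), int, string)

Decompose io/1: tup3(io(string), either(char, U), tup3(char, S1, float)) ≐ tup3(io(string), either(char, either(char, int)), tup3(char, tup3(R, int, string), float)).
Decompose tup3/3: io(string) ≐ io(string),  either(char, U) ≐ either(char, either(char, int)),  tup3(char, S1, float) ≐ tup3(char, tup3(R, int, string), float).
Delete trivial equation io(string) ≐ io(string).
Decompose either/2: char ≐ char,  U ≐ either(char, int).
Delete trivial equation char ≐ char.
Bind U := either(char, int); substituting into the one remaining equation that mentions U gives: tup3(io(either(char, int)), string, io(S1)) ≐ tup3(R, string, B).
Decompose tup3/3: char ≐ char,  S1 ≐ tup3(R, int, string),  float ≐ float.
Delete trivial equation char ≐ char.
Bind S1 := tup3(R, int, string); substituting into the one remaining equation that mentions S1 gives: tup3(io(either(char, int)), string, io(tup3(R, int, string))) ≐ tup3(R, string, B).
Delete trivial equation float ≐ float.
Decompose tup3/3: io(either(char, int)) ≐ R,  string ≐ string,  io(tup3(R, int, string)) ≐ B.
Bind R := io(either(char, int)); substituting into the one remaining equation that mentions R gives: io(tup3(io(either(char, int)), int, string)) ≐ B. Substituting into the earlier binding gives S1 := tup3(io(either(char, int)), int, string).
Delete trivial equation string ≐ string.
Bind B := io(tup3(io(either(char, int)), int, string)).
MGU = { U -> either(char, int), S1 -> tup3(io(either(char, int)), int, string), R -> io(either(char, int)), B -> io(tup3(io(either(char, int)), int, string)) }, so S1 -> tup3(io(either(char, int)), int, string).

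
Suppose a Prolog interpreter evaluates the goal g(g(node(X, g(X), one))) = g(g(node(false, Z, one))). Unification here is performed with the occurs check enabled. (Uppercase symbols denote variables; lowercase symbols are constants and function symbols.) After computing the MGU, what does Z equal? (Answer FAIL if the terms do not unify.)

g(false)

Decompose g/1: g(node(X, g(X), one)) = g(node(false, Z, one)).
Decompose g/1: node(X, g(X), one) = node(false, Z, one).
Decompose node/3: X = false,  g(X) = Z,  one = one.
Bind X := false; substituting into the one remaining equation that mentions X gives: g(false) = Z.
Bind Z := g(false); no other remaining equation mentions Z.
Delete trivial equation one = one.
MGU = { X = false, Z = g(false) }, so Z = g(false).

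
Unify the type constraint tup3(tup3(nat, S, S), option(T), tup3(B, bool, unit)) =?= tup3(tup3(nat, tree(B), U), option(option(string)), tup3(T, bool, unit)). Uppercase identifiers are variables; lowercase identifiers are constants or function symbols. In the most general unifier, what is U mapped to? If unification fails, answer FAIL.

tree(option(string))

Decompose tup3/3: tup3(nat, S, S) =?= tup3(nat, tree(B), U),  option(T) =?= option(option(string)),  tup3(B, bool, unit) =?= tup3(T, bool, unit).
Decompose tup3/3: nat =?= nat,  S =?= tree(B),  S =?= U.
Delete trivial equation nat =?= nat.
Bind S := tree(B); substituting into the one remaining equation that mentions S gives: tree(B) =?= U.
Bind U := tree(B); no other remaining equation mentions U.
Decompose option/1: T =?= option(string).
Bind T := option(string); substituting into the remaining equation gives: tup3(B, bool, unit) =?= tup3(option(string), bool, unit).
Decompose tup3/3: B =?= option(string),  bool =?= bool,  unit =?= unit.
Bind B := option(string); no other remaining equation mentions B. Substituting into the earlier bindings gives S := tree(option(string)), U := tree(option(string)).
Delete trivial equation bool =?= bool.
Delete trivial equation unit =?= unit.
MGU = { S := tree(option(string)), U := tree(option(string)), T := option(string), B := option(string) }, so U := tree(option(string)).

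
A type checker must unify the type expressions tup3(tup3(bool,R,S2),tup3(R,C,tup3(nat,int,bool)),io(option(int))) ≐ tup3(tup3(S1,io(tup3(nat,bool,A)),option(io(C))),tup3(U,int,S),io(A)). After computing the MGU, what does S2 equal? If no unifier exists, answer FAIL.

Decompose tup3/3: tup3(bool,R,S2) ≐ tup3(S1,io(tup3(nat,bool,A)),option(io(C))),  tup3(R,C,tup3(nat,int,bool)) ≐ tup3(U,int,S),  io(option(int)) ≐ io(A).
Decompose tup3/3: bool ≐ S1,  R ≐ io(tup3(nat,bool,A)),  S2 ≐ option(io(C)).
Bind S1 := bool; no other remaining equation mentions S1.
Bind R := io(tup3(nat,bool,A)); substituting into the one remaining equation that mentions R gives: tup3(io(tup3(nat,bool,A)),C,tup3(nat,int,bool)) ≐ tup3(U,int,S).
Bind S2 := option(io(C)); no other remaining equation mentions S2.
Decompose tup3/3: io(tup3(nat,bool,A)) ≐ U,  C ≐ int,  tup3(nat,int,bool) ≐ S.
Bind U := io(tup3(nat,bool,A)); no other remaining equation mentions U.
Bind C := int; no other remaining equation mentions C. Substituting into the earlier binding gives S2 := option(io(int)).
Bind S := tup3(nat,int,bool); no other remaining equation mentions S.
Decompose io/1: option(int) ≐ A.
Bind A := option(int). Substituting into the earlier bindings gives R := io(tup3(nat,bool,option(int))), U := io(tup3(nat,bool,option(int))).
MGU = { S1 -> bool, R -> io(tup3(nat,bool,option(int))), S2 -> option(io(int)), U -> io(tup3(nat,bool,option(int))), C -> int, S -> tup3(nat,int,bool), A -> option(int) }, so S2 -> option(io(int)).

option(io(int))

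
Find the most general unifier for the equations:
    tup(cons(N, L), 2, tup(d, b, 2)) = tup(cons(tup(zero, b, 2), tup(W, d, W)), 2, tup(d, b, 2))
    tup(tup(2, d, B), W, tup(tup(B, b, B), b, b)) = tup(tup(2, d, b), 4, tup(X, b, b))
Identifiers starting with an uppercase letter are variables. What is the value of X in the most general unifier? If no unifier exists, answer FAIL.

tup(b, b, b)

Decompose tup/3: cons(N, L) = cons(tup(zero, b, 2), tup(W, d, W)),  2 = 2,  tup(d, b, 2) = tup(d, b, 2).
Decompose cons/2: N = tup(zero, b, 2),  L = tup(W, d, W).
Bind N := tup(zero, b, 2); no other remaining equation mentions N.
Bind L := tup(W, d, W); no other remaining equation mentions L.
Delete trivial equation 2 = 2.
Delete trivial equation tup(d, b, 2) = tup(d, b, 2).
Decompose tup/3: tup(2, d, B) = tup(2, d, b),  W = 4,  tup(tup(B, b, B), b, b) = tup(X, b, b).
Decompose tup/3: 2 = 2,  d = d,  B = b.
Delete trivial equation 2 = 2.
Delete trivial equation d = d.
Bind B := b; substituting into the one remaining equation that mentions B gives: tup(tup(b, b, b), b, b) = tup(X, b, b).
Bind W := 4; no other remaining equation mentions W. Substituting into the earlier binding gives L := tup(4, d, 4).
Decompose tup/3: tup(b, b, b) = X,  b = b,  b = b.
Bind X := tup(b, b, b); no other remaining equation mentions X.
Delete trivial equation b = b.
Delete trivial equation b = b.
MGU = { N := tup(zero, b, 2), L := tup(4, d, 4), B := b, W := 4, X := tup(b, b, b) }, so X := tup(b, b, b).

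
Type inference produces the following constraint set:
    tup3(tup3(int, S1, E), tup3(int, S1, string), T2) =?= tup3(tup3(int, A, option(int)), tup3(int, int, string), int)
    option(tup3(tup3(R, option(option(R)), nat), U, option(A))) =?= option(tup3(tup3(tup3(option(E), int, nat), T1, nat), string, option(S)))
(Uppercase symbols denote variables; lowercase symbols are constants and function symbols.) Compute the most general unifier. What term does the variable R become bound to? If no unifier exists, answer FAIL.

Decompose tup3/3: tup3(int, S1, E) =?= tup3(int, A, option(int)),  tup3(int, S1, string) =?= tup3(int, int, string),  T2 =?= int.
Decompose tup3/3: int =?= int,  S1 =?= A,  E =?= option(int).
Delete trivial equation int =?= int.
Bind S1 := A; substituting into the one remaining equation that mentions S1 gives: tup3(int, A, string) =?= tup3(int, int, string).
Bind E := option(int); substituting into the one remaining equation that mentions E gives: option(tup3(tup3(R, option(option(R)), nat), U, option(A))) =?= option(tup3(tup3(tup3(option(option(int)), int, nat), T1, nat), string, option(S))).
Decompose tup3/3: int =?= int,  A =?= int,  string =?= string.
Delete trivial equation int =?= int.
Bind A := int; substituting into the one remaining equation that mentions A gives: option(tup3(tup3(R, option(option(R)), nat), U, option(int))) =?= option(tup3(tup3(tup3(option(option(int)), int, nat), T1, nat), string, option(S))). Substituting into the earlier binding gives S1 := int.
Delete trivial equation string =?= string.
Bind T2 := int; no other remaining equation mentions T2.
Decompose option/1: tup3(tup3(R, option(option(R)), nat), U, option(int)) =?= tup3(tup3(tup3(option(option(int)), int, nat), T1, nat), string, option(S)).
Decompose tup3/3: tup3(R, option(option(R)), nat) =?= tup3(tup3(option(option(int)), int, nat), T1, nat),  U =?= string,  option(int) =?= option(S).
Decompose tup3/3: R =?= tup3(option(option(int)), int, nat),  option(option(R)) =?= T1,  nat =?= nat.
Bind R := tup3(option(option(int)), int, nat); substituting into the one remaining equation that mentions R gives: option(option(tup3(option(option(int)), int, nat))) =?= T1.
Bind T1 := option(option(tup3(option(option(int)), int, nat))); no other remaining equation mentions T1.
Delete trivial equation nat =?= nat.
Bind U := string; no other remaining equation mentions U.
Decompose option/1: int =?= S.
Bind S := int.
MGU = { S1 ↦ int, E ↦ option(int), A ↦ int, T2 ↦ int, R ↦ tup3(option(option(int)), int, nat), T1 ↦ option(option(tup3(option(option(int)), int, nat))), U ↦ string, S ↦ int }, so R ↦ tup3(option(option(int)), int, nat).

tup3(option(option(int)), int, nat)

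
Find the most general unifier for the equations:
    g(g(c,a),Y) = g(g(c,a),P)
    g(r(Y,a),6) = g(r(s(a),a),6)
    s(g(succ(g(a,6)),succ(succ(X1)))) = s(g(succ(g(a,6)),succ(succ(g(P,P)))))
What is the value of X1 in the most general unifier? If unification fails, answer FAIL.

Decompose g/2: g(c,a) = g(c,a),  Y = P.
Delete trivial equation g(c,a) = g(c,a).
Bind Y := P; substituting into the one remaining equation that mentions Y gives: g(r(P,a),6) = g(r(s(a),a),6).
Decompose g/2: r(P,a) = r(s(a),a),  6 = 6.
Decompose r/2: P = s(a),  a = a.
Bind P := s(a); substituting into the one remaining equation that mentions P gives: s(g(succ(g(a,6)),succ(succ(X1)))) = s(g(succ(g(a,6)),succ(succ(g(s(a),s(a)))))). Substituting into the earlier binding gives Y := s(a).
Delete trivial equation a = a.
Delete trivial equation 6 = 6.
Decompose s/1: g(succ(g(a,6)),succ(succ(X1))) = g(succ(g(a,6)),succ(succ(g(s(a),s(a))))).
Decompose g/2: succ(g(a,6)) = succ(g(a,6)),  succ(succ(X1)) = succ(succ(g(s(a),s(a)))).
Delete trivial equation succ(g(a,6)) = succ(g(a,6)).
Decompose succ/1: succ(X1) = succ(g(s(a),s(a))).
Decompose succ/1: X1 = g(s(a),s(a)).
Bind X1 := g(s(a),s(a)).
MGU = { Y -> s(a), P -> s(a), X1 -> g(s(a),s(a)) }, so X1 -> g(s(a),s(a)).

g(s(a),s(a))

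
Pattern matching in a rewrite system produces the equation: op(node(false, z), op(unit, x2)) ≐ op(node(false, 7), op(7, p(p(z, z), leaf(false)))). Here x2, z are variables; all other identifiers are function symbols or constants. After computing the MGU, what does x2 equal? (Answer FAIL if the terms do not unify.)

Decompose op/2: node(false, z) ≐ node(false, 7),  op(unit, x2) ≐ op(7, p(p(z, z), leaf(false))).
Decompose node/2: false ≐ false,  z ≐ 7.
Delete trivial equation false ≐ false.
Bind z := 7; substituting into the remaining equation gives: op(unit, x2) ≐ op(7, p(p(7, 7), leaf(false))).
Decompose op/2: unit ≐ 7,  x2 ≐ p(p(7, 7), leaf(false)).
Clash: constants unit and 7 differ; no unifier exists.

FAIL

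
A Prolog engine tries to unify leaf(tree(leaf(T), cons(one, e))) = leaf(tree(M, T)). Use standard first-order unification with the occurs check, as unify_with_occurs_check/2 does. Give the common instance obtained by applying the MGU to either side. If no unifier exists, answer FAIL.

Decompose leaf/1: tree(leaf(T), cons(one, e)) = tree(M, T).
Decompose tree/2: leaf(T) = M,  cons(one, e) = T.
Bind M := leaf(T); no other remaining equation mentions M.
Bind T := cons(one, e). Substituting into the earlier binding gives M := leaf(cons(one, e)).
Applying the MGU to either side gives leaf(tree(leaf(cons(one, e)), cons(one, e))).

leaf(tree(leaf(cons(one, e)), cons(one, e)))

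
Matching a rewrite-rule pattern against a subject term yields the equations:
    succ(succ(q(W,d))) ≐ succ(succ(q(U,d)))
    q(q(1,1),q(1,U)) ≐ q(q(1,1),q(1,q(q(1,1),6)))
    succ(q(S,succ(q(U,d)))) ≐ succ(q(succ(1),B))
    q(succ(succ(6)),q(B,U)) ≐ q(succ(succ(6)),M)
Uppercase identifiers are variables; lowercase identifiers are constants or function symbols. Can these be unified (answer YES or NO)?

Decompose succ/1: succ(q(W,d)) ≐ succ(q(U,d)).
Decompose succ/1: q(W,d) ≐ q(U,d).
Decompose q/2: W ≐ U,  d ≐ d.
Bind W := U; no other remaining equation mentions W.
Delete trivial equation d ≐ d.
Decompose q/2: q(1,1) ≐ q(1,1),  q(1,U) ≐ q(1,q(q(1,1),6)).
Delete trivial equation q(1,1) ≐ q(1,1).
Decompose q/2: 1 ≐ 1,  U ≐ q(q(1,1),6).
Delete trivial equation 1 ≐ 1.
Bind U := q(q(1,1),6); substituting into the remaining equations gives: succ(q(S,succ(q(q(q(1,1),6),d)))) ≐ succ(q(succ(1),B)),  q(succ(succ(6)),q(B,q(q(1,1),6))) ≐ q(succ(succ(6)),M). Substituting into the earlier binding gives W := q(q(1,1),6).
Decompose succ/1: q(S,succ(q(q(q(1,1),6),d))) ≐ q(succ(1),B).
Decompose q/2: S ≐ succ(1),  succ(q(q(q(1,1),6),d)) ≐ B.
Bind S := succ(1); no other remaining equation mentions S.
Bind B := succ(q(q(q(1,1),6),d)); substituting into the remaining equation gives: q(succ(succ(6)),q(succ(q(q(q(1,1),6),d)),q(q(1,1),6))) ≐ q(succ(succ(6)),M).
Decompose q/2: succ(succ(6)) ≐ succ(succ(6)),  q(succ(q(q(q(1,1),6),d)),q(q(1,1),6)) ≐ M.
Delete trivial equation succ(succ(6)) ≐ succ(succ(6)).
Bind M := q(succ(q(q(q(1,1),6),d)),q(q(1,1),6)).
No equations remain and no clash or occurs-check failure arose, so a unifier exists.

YES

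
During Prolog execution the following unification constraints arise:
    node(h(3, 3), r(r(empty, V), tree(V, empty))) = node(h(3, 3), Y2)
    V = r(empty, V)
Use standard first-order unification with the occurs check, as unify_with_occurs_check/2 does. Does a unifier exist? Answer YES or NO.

NO

Decompose node/2: h(3, 3) = h(3, 3),  r(r(empty, V), tree(V, empty)) = Y2.
Delete trivial equation h(3, 3) = h(3, 3).
Bind Y2 := r(r(empty, V), tree(V, empty)); no other remaining equation mentions Y2.
Occurs check fails: V occurs in r(empty, V); the equation V = r(empty, V) has no finite solution.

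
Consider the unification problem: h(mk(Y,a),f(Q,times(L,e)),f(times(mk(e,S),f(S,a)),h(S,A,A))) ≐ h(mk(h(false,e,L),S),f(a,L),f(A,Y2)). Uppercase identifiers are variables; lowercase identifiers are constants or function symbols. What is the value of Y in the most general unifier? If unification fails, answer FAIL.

Decompose h/3: mk(Y,a) ≐ mk(h(false,e,L),S),  f(Q,times(L,e)) ≐ f(a,L),  f(times(mk(e,S),f(S,a)),h(S,A,A)) ≐ f(A,Y2).
Decompose mk/2: Y ≐ h(false,e,L),  a ≐ S.
Bind Y := h(false,e,L); no other remaining equation mentions Y.
Bind S := a; substituting into the one remaining equation that mentions S gives: f(times(mk(e,a),f(a,a)),h(a,A,A)) ≐ f(A,Y2).
Decompose f/2: Q ≐ a,  times(L,e) ≐ L.
Bind Q := a; no other remaining equation mentions Q.
Occurs check fails: L occurs in times(L,e); the equation L ≐ times(L,e) has no finite solution.

FAIL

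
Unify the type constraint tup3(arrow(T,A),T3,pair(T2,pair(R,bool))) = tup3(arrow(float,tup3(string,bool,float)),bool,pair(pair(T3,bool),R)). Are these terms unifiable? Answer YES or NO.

NO

Decompose tup3/3: arrow(T,A) = arrow(float,tup3(string,bool,float)),  T3 = bool,  pair(T2,pair(R,bool)) = pair(pair(T3,bool),R).
Decompose arrow/2: T = float,  A = tup3(string,bool,float).
Bind T := float; no other remaining equation mentions T.
Bind A := tup3(string,bool,float); no other remaining equation mentions A.
Bind T3 := bool; substituting into the remaining equation gives: pair(T2,pair(R,bool)) = pair(pair(bool,bool),R).
Decompose pair/2: T2 = pair(bool,bool),  pair(R,bool) = R.
Bind T2 := pair(bool,bool); no other remaining equation mentions T2.
Occurs check fails: R occurs in pair(R,bool); the equation R = pair(R,bool) has no finite solution.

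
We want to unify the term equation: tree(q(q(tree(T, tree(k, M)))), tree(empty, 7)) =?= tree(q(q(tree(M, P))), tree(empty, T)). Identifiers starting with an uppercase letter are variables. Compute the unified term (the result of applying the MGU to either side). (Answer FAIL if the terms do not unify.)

Decompose tree/2: q(q(tree(T, tree(k, M)))) =?= q(q(tree(M, P))),  tree(empty, 7) =?= tree(empty, T).
Decompose q/1: q(tree(T, tree(k, M))) =?= q(tree(M, P)).
Decompose q/1: tree(T, tree(k, M)) =?= tree(M, P).
Decompose tree/2: T =?= M,  tree(k, M) =?= P.
Bind T := M; substituting into the one remaining equation that mentions T gives: tree(empty, 7) =?= tree(empty, M).
Bind P := tree(k, M); no other remaining equation mentions P.
Decompose tree/2: empty =?= empty,  7 =?= M.
Delete trivial equation empty =?= empty.
Bind M := 7. Substituting into the earlier bindings gives T := 7, P := tree(k, 7).
Applying the MGU to either side gives tree(q(q(tree(7, tree(k, 7)))), tree(empty, 7)).

tree(q(q(tree(7, tree(k, 7)))), tree(empty, 7))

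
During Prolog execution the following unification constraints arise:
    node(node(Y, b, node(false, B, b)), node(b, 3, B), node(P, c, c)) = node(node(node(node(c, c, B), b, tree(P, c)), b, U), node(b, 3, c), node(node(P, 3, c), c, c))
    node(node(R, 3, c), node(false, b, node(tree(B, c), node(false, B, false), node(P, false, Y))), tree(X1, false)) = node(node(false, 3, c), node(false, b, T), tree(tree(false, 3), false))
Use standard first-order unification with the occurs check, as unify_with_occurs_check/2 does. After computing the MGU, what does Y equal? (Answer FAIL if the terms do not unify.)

FAIL

Decompose node/3: node(Y, b, node(false, B, b)) = node(node(node(c, c, B), b, tree(P, c)), b, U),  node(b, 3, B) = node(b, 3, c),  node(P, c, c) = node(node(P, 3, c), c, c).
Decompose node/3: Y = node(node(c, c, B), b, tree(P, c)),  b = b,  node(false, B, b) = U.
Bind Y := node(node(c, c, B), b, tree(P, c)); substituting into the one remaining equation that mentions Y gives: node(node(R, 3, c), node(false, b, node(tree(B, c), node(false, B, false), node(P, false, node(node(c, c, B), b, tree(P, c))))), tree(X1, false)) = node(node(false, 3, c), node(false, b, T), tree(tree(false, 3), false)).
Delete trivial equation b = b.
Bind U := node(false, B, b); no other remaining equation mentions U.
Decompose node/3: b = b,  3 = 3,  B = c.
Delete trivial equation b = b.
Delete trivial equation 3 = 3.
Bind B := c; substituting into the one remaining equation that mentions B gives: node(node(R, 3, c), node(false, b, node(tree(c, c), node(false, c, false), node(P, false, node(node(c, c, c), b, tree(P, c))))), tree(X1, false)) = node(node(false, 3, c), node(false, b, T), tree(tree(false, 3), false)). Substituting into the earlier bindings gives Y := node(node(c, c, c), b, tree(P, c)), U := node(false, c, b).
Decompose node/3: P = node(P, 3, c),  c = c,  c = c.
Occurs check fails: P occurs in node(P, 3, c); the equation P = node(P, 3, c) has no finite solution.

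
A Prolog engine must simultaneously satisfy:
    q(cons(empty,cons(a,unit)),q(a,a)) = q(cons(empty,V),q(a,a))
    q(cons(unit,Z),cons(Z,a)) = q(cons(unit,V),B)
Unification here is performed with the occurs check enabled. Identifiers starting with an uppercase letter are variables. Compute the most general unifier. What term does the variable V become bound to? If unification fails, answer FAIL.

cons(a,unit)

Decompose q/2: cons(empty,cons(a,unit)) = cons(empty,V),  q(a,a) = q(a,a).
Decompose cons/2: empty = empty,  cons(a,unit) = V.
Delete trivial equation empty = empty.
Bind V := cons(a,unit); substituting into the one remaining equation that mentions V gives: q(cons(unit,Z),cons(Z,a)) = q(cons(unit,cons(a,unit)),B).
Delete trivial equation q(a,a) = q(a,a).
Decompose q/2: cons(unit,Z) = cons(unit,cons(a,unit)),  cons(Z,a) = B.
Decompose cons/2: unit = unit,  Z = cons(a,unit).
Delete trivial equation unit = unit.
Bind Z := cons(a,unit); substituting into the remaining equation gives: cons(cons(a,unit),a) = B.
Bind B := cons(cons(a,unit),a).
MGU = { V -> cons(a,unit), Z -> cons(a,unit), B -> cons(cons(a,unit),a) }, so V -> cons(a,unit).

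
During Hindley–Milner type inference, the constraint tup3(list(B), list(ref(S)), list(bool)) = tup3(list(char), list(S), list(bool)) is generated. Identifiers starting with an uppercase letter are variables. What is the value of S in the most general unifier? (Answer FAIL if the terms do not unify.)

Decompose tup3/3: list(B) = list(char),  list(ref(S)) = list(S),  list(bool) = list(bool).
Decompose list/1: B = char.
Bind B := char; no other remaining equation mentions B.
Decompose list/1: ref(S) = S.
Occurs check fails: S occurs in ref(S); the equation S = ref(S) has no finite solution.

FAIL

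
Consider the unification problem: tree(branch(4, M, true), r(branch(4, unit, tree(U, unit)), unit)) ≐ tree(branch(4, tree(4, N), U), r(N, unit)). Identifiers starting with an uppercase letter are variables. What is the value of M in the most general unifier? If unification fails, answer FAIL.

Decompose tree/2: branch(4, M, true) ≐ branch(4, tree(4, N), U),  r(branch(4, unit, tree(U, unit)), unit) ≐ r(N, unit).
Decompose branch/3: 4 ≐ 4,  M ≐ tree(4, N),  true ≐ U.
Delete trivial equation 4 ≐ 4.
Bind M := tree(4, N); no other remaining equation mentions M.
Bind U := true; substituting into the remaining equation gives: r(branch(4, unit, tree(true, unit)), unit) ≐ r(N, unit).
Decompose r/2: branch(4, unit, tree(true, unit)) ≐ N,  unit ≐ unit.
Bind N := branch(4, unit, tree(true, unit)); no other remaining equation mentions N. Substituting into the earlier binding gives M := tree(4, branch(4, unit, tree(true, unit))).
Delete trivial equation unit ≐ unit.
MGU = { M -> tree(4, branch(4, unit, tree(true, unit))), U -> true, N -> branch(4, unit, tree(true, unit)) }, so M -> tree(4, branch(4, unit, tree(true, unit))).

tree(4, branch(4, unit, tree(true, unit)))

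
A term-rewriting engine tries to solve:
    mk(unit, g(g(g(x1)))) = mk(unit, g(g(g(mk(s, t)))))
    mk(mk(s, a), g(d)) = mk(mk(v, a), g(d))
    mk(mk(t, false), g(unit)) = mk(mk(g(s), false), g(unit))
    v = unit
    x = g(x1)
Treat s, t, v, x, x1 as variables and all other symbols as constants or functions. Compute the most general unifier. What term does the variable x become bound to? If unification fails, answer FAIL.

g(mk(unit, g(unit)))

Decompose mk/2: unit = unit,  g(g(g(x1))) = g(g(g(mk(s, t)))).
Delete trivial equation unit = unit.
Decompose g/1: g(g(x1)) = g(g(mk(s, t))).
Decompose g/1: g(x1) = g(mk(s, t)).
Decompose g/1: x1 = mk(s, t).
Bind x1 := mk(s, t); substituting into the one remaining equation that mentions x1 gives: x = g(mk(s, t)).
Decompose mk/2: mk(s, a) = mk(v, a),  g(d) = g(d).
Decompose mk/2: s = v,  a = a.
Bind s := v; substituting into the 2 remaining equations that mention s gives: mk(mk(t, false), g(unit)) = mk(mk(g(v), false), g(unit)),  x = g(mk(v, t)). Substituting into the earlier binding gives x1 := mk(v, t).
Delete trivial equation a = a.
Delete trivial equation g(d) = g(d).
Decompose mk/2: mk(t, false) = mk(g(v), false),  g(unit) = g(unit).
Decompose mk/2: t = g(v),  false = false.
Bind t := g(v); substituting into the one remaining equation that mentions t gives: x = g(mk(v, g(v))). Substituting into the earlier binding gives x1 := mk(v, g(v)).
Delete trivial equation false = false.
Delete trivial equation g(unit) = g(unit).
Bind v := unit; substituting into the remaining equation gives: x = g(mk(unit, g(unit))). Substituting into the earlier bindings gives x1 := mk(unit, g(unit)), s := unit, t := g(unit).
Bind x := g(mk(unit, g(unit))).
MGU = { x1 := mk(unit, g(unit)), s := unit, t := g(unit), v := unit, x := g(mk(unit, g(unit))) }, so x := g(mk(unit, g(unit))).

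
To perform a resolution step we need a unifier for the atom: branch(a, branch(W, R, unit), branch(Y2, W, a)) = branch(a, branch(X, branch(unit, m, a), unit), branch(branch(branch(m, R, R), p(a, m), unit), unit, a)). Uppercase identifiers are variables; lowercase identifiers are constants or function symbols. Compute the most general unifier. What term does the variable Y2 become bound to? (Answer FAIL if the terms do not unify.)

Decompose branch/3: a = a,  branch(W, R, unit) = branch(X, branch(unit, m, a), unit),  branch(Y2, W, a) = branch(branch(branch(m, R, R), p(a, m), unit), unit, a).
Delete trivial equation a = a.
Decompose branch/3: W = X,  R = branch(unit, m, a),  unit = unit.
Bind W := X; substituting into the one remaining equation that mentions W gives: branch(Y2, X, a) = branch(branch(branch(m, R, R), p(a, m), unit), unit, a).
Bind R := branch(unit, m, a); substituting into the one remaining equation that mentions R gives: branch(Y2, X, a) = branch(branch(branch(m, branch(unit, m, a), branch(unit, m, a)), p(a, m), unit), unit, a).
Delete trivial equation unit = unit.
Decompose branch/3: Y2 = branch(branch(m, branch(unit, m, a), branch(unit, m, a)), p(a, m), unit),  X = unit,  a = a.
Bind Y2 := branch(branch(m, branch(unit, m, a), branch(unit, m, a)), p(a, m), unit); no other remaining equation mentions Y2.
Bind X := unit; no other remaining equation mentions X. Substituting into the earlier binding gives W := unit.
Delete trivial equation a = a.
MGU = { W ↦ unit, R ↦ branch(unit, m, a), Y2 ↦ branch(branch(m, branch(unit, m, a), branch(unit, m, a)), p(a, m), unit), X ↦ unit }, so Y2 ↦ branch(branch(m, branch(unit, m, a), branch(unit, m, a)), p(a, m), unit).

branch(branch(m, branch(unit, m, a), branch(unit, m, a)), p(a, m), unit)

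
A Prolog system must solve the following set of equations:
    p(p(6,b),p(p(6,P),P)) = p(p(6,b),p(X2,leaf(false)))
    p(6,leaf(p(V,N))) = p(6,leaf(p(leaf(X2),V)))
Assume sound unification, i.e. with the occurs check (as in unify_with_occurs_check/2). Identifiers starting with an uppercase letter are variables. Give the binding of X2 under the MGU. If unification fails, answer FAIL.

p(6,leaf(false))

Decompose p/2: p(6,b) = p(6,b),  p(p(6,P),P) = p(X2,leaf(false)).
Delete trivial equation p(6,b) = p(6,b).
Decompose p/2: p(6,P) = X2,  P = leaf(false).
Bind X2 := p(6,P); substituting into the one remaining equation that mentions X2 gives: p(6,leaf(p(V,N))) = p(6,leaf(p(leaf(p(6,P)),V))).
Bind P := leaf(false); substituting into the remaining equation gives: p(6,leaf(p(V,N))) = p(6,leaf(p(leaf(p(6,leaf(false))),V))). Substituting into the earlier binding gives X2 := p(6,leaf(false)).
Decompose p/2: 6 = 6,  leaf(p(V,N)) = leaf(p(leaf(p(6,leaf(false))),V)).
Delete trivial equation 6 = 6.
Decompose leaf/1: p(V,N) = p(leaf(p(6,leaf(false))),V).
Decompose p/2: V = leaf(p(6,leaf(false))),  N = V.
Bind V := leaf(p(6,leaf(false))); substituting into the remaining equation gives: N = leaf(p(6,leaf(false))).
Bind N := leaf(p(6,leaf(false))).
MGU = { X2 -> p(6,leaf(false)), P -> leaf(false), V -> leaf(p(6,leaf(false))), N -> leaf(p(6,leaf(false))) }, so X2 -> p(6,leaf(false)).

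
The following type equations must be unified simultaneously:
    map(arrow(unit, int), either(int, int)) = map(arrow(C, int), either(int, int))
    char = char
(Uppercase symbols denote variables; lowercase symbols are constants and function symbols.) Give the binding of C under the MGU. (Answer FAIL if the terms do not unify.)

unit

Decompose map/2: arrow(unit, int) = arrow(C, int),  either(int, int) = either(int, int).
Decompose arrow/2: unit = C,  int = int.
Bind C := unit; no other remaining equation mentions C.
Delete trivial equation int = int.
Delete trivial equation either(int, int) = either(int, int).
Delete trivial equation char = char.
MGU = { C ↦ unit }, so C ↦ unit.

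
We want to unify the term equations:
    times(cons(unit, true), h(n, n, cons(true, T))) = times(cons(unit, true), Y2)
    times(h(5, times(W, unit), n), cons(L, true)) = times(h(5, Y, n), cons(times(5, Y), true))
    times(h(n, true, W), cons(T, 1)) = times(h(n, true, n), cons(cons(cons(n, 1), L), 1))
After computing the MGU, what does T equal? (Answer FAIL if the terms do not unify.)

cons(cons(n, 1), times(5, times(n, unit)))

Decompose times/2: cons(unit, true) = cons(unit, true),  h(n, n, cons(true, T)) = Y2.
Delete trivial equation cons(unit, true) = cons(unit, true).
Bind Y2 := h(n, n, cons(true, T)); no other remaining equation mentions Y2.
Decompose times/2: h(5, times(W, unit), n) = h(5, Y, n),  cons(L, true) = cons(times(5, Y), true).
Decompose h/3: 5 = 5,  times(W, unit) = Y,  n = n.
Delete trivial equation 5 = 5.
Bind Y := times(W, unit); substituting into the one remaining equation that mentions Y gives: cons(L, true) = cons(times(5, times(W, unit)), true).
Delete trivial equation n = n.
Decompose cons/2: L = times(5, times(W, unit)),  true = true.
Bind L := times(5, times(W, unit)); substituting into the one remaining equation that mentions L gives: times(h(n, true, W), cons(T, 1)) = times(h(n, true, n), cons(cons(cons(n, 1), times(5, times(W, unit))), 1)).
Delete trivial equation true = true.
Decompose times/2: h(n, true, W) = h(n, true, n),  cons(T, 1) = cons(cons(cons(n, 1), times(5, times(W, unit))), 1).
Decompose h/3: n = n,  true = true,  W = n.
Delete trivial equation n = n.
Delete trivial equation true = true.
Bind W := n; substituting into the remaining equation gives: cons(T, 1) = cons(cons(cons(n, 1), times(5, times(n, unit))), 1). Substituting into the earlier bindings gives Y := times(n, unit), L := times(5, times(n, unit)).
Decompose cons/2: T = cons(cons(n, 1), times(5, times(n, unit))),  1 = 1.
Bind T := cons(cons(n, 1), times(5, times(n, unit))); no other remaining equation mentions T. Substituting into the earlier binding gives Y2 := h(n, n, cons(true, cons(cons(n, 1), times(5, times(n, unit))))).
Delete trivial equation 1 = 1.
MGU = { Y2 ↦ h(n, n, cons(true, cons(cons(n, 1), times(5, times(n, unit))))), Y ↦ times(n, unit), L ↦ times(5, times(n, unit)), W ↦ n, T ↦ cons(cons(n, 1), times(5, times(n, unit))) }, so T ↦ cons(cons(n, 1), times(5, times(n, unit))).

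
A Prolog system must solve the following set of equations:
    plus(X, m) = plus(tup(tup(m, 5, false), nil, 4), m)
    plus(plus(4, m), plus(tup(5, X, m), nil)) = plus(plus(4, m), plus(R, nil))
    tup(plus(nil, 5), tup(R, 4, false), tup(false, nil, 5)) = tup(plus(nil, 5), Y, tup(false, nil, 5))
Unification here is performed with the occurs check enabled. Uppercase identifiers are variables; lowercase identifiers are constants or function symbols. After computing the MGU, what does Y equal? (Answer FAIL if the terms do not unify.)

Decompose plus/2: X = tup(tup(m, 5, false), nil, 4),  m = m.
Bind X := tup(tup(m, 5, false), nil, 4); substituting into the one remaining equation that mentions X gives: plus(plus(4, m), plus(tup(5, tup(tup(m, 5, false), nil, 4), m), nil)) = plus(plus(4, m), plus(R, nil)).
Delete trivial equation m = m.
Decompose plus/2: plus(4, m) = plus(4, m),  plus(tup(5, tup(tup(m, 5, false), nil, 4), m), nil) = plus(R, nil).
Delete trivial equation plus(4, m) = plus(4, m).
Decompose plus/2: tup(5, tup(tup(m, 5, false), nil, 4), m) = R,  nil = nil.
Bind R := tup(5, tup(tup(m, 5, false), nil, 4), m); substituting into the one remaining equation that mentions R gives: tup(plus(nil, 5), tup(tup(5, tup(tup(m, 5, false), nil, 4), m), 4, false), tup(false, nil, 5)) = tup(plus(nil, 5), Y, tup(false, nil, 5)).
Delete trivial equation nil = nil.
Decompose tup/3: plus(nil, 5) = plus(nil, 5),  tup(tup(5, tup(tup(m, 5, false), nil, 4), m), 4, false) = Y,  tup(false, nil, 5) = tup(false, nil, 5).
Delete trivial equation plus(nil, 5) = plus(nil, 5).
Bind Y := tup(tup(5, tup(tup(m, 5, false), nil, 4), m), 4, false); no other remaining equation mentions Y.
Delete trivial equation tup(false, nil, 5) = tup(false, nil, 5).
MGU = { X -> tup(tup(m, 5, false), nil, 4), R -> tup(5, tup(tup(m, 5, false), nil, 4), m), Y -> tup(tup(5, tup(tup(m, 5, false), nil, 4), m), 4, false) }, so Y -> tup(tup(5, tup(tup(m, 5, false), nil, 4), m), 4, false).

tup(tup(5, tup(tup(m, 5, false), nil, 4), m), 4, false)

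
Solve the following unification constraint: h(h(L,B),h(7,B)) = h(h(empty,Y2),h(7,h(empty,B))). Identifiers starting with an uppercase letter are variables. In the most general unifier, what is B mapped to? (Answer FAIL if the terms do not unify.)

Decompose h/2: h(L,B) = h(empty,Y2),  h(7,B) = h(7,h(empty,B)).
Decompose h/2: L = empty,  B = Y2.
Bind L := empty; no other remaining equation mentions L.
Bind B := Y2; substituting into the remaining equation gives: h(7,Y2) = h(7,h(empty,Y2)).
Decompose h/2: 7 = 7,  Y2 = h(empty,Y2).
Delete trivial equation 7 = 7.
Occurs check fails: Y2 occurs in h(empty,Y2); the equation Y2 = h(empty,Y2) has no finite solution.

FAIL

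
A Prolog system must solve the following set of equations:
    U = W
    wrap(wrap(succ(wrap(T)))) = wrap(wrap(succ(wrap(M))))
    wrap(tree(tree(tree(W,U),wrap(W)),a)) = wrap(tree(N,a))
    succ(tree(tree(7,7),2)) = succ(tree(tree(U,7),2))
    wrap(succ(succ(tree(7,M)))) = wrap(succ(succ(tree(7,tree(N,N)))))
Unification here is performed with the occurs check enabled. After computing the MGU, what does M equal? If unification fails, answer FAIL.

tree(tree(tree(7,7),wrap(7)),tree(tree(7,7),wrap(7)))

Bind U := W; substituting into the 2 remaining equations that mention U gives: wrap(tree(tree(tree(W,W),wrap(W)),a)) = wrap(tree(N,a)),  succ(tree(tree(7,7),2)) = succ(tree(tree(W,7),2)).
Decompose wrap/1: wrap(succ(wrap(T))) = wrap(succ(wrap(M))).
Decompose wrap/1: succ(wrap(T)) = succ(wrap(M)).
Decompose succ/1: wrap(T) = wrap(M).
Decompose wrap/1: T = M.
Bind T := M; no other remaining equation mentions T.
Decompose wrap/1: tree(tree(tree(W,W),wrap(W)),a) = tree(N,a).
Decompose tree/2: tree(tree(W,W),wrap(W)) = N,  a = a.
Bind N := tree(tree(W,W),wrap(W)); substituting into the one remaining equation that mentions N gives: wrap(succ(succ(tree(7,M)))) = wrap(succ(succ(tree(7,tree(tree(tree(W,W),wrap(W)),tree(tree(W,W),wrap(W))))))).
Delete trivial equation a = a.
Decompose succ/1: tree(tree(7,7),2) = tree(tree(W,7),2).
Decompose tree/2: tree(7,7) = tree(W,7),  2 = 2.
Decompose tree/2: 7 = W,  7 = 7.
Bind W := 7; substituting into the one remaining equation that mentions W gives: wrap(succ(succ(tree(7,M)))) = wrap(succ(succ(tree(7,tree(tree(tree(7,7),wrap(7)),tree(tree(7,7),wrap(7))))))). Substituting into the earlier bindings gives U := 7, N := tree(tree(7,7),wrap(7)).
Delete trivial equation 7 = 7.
Delete trivial equation 2 = 2.
Decompose wrap/1: succ(succ(tree(7,M))) = succ(succ(tree(7,tree(tree(tree(7,7),wrap(7)),tree(tree(7,7),wrap(7)))))).
Decompose succ/1: succ(tree(7,M)) = succ(tree(7,tree(tree(tree(7,7),wrap(7)),tree(tree(7,7),wrap(7))))).
Decompose succ/1: tree(7,M) = tree(7,tree(tree(tree(7,7),wrap(7)),tree(tree(7,7),wrap(7)))).
Decompose tree/2: 7 = 7,  M = tree(tree(tree(7,7),wrap(7)),tree(tree(7,7),wrap(7))).
Delete trivial equation 7 = 7.
Bind M := tree(tree(tree(7,7),wrap(7)),tree(tree(7,7),wrap(7))). Substituting into the earlier binding gives T := tree(tree(tree(7,7),wrap(7)),tree(tree(7,7),wrap(7))).
MGU = { U -> 7, T -> tree(tree(tree(7,7),wrap(7)),tree(tree(7,7),wrap(7))), N -> tree(tree(7,7),wrap(7)), W -> 7, M -> tree(tree(tree(7,7),wrap(7)),tree(tree(7,7),wrap(7))) }, so M -> tree(tree(tree(7,7),wrap(7)),tree(tree(7,7),wrap(7))).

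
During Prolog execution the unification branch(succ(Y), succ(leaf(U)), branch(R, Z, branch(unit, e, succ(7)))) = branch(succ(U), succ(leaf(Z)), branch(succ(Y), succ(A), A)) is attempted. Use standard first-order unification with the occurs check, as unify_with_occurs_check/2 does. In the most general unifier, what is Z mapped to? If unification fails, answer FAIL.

succ(branch(unit, e, succ(7)))

Decompose branch/3: succ(Y) = succ(U),  succ(leaf(U)) = succ(leaf(Z)),  branch(R, Z, branch(unit, e, succ(7))) = branch(succ(Y), succ(A), A).
Decompose succ/1: Y = U.
Bind Y := U; substituting into the one remaining equation that mentions Y gives: branch(R, Z, branch(unit, e, succ(7))) = branch(succ(U), succ(A), A).
Decompose succ/1: leaf(U) = leaf(Z).
Decompose leaf/1: U = Z.
Bind U := Z; substituting into the remaining equation gives: branch(R, Z, branch(unit, e, succ(7))) = branch(succ(Z), succ(A), A). Substituting into the earlier binding gives Y := Z.
Decompose branch/3: R = succ(Z),  Z = succ(A),  branch(unit, e, succ(7)) = A.
Bind R := succ(Z); no other remaining equation mentions R.
Bind Z := succ(A); no other remaining equation mentions Z. Substituting into the earlier bindings gives Y := succ(A), U := succ(A), R := succ(succ(A)).
Bind A := branch(unit, e, succ(7)). Substituting into the earlier bindings gives Y := succ(branch(unit, e, succ(7))), U := succ(branch(unit, e, succ(7))), R := succ(succ(branch(unit, e, succ(7)))), Z := succ(branch(unit, e, succ(7))).
MGU = { Y -> succ(branch(unit, e, succ(7))), U -> succ(branch(unit, e, succ(7))), R -> succ(succ(branch(unit, e, succ(7)))), Z -> succ(branch(unit, e, succ(7))), A -> branch(unit, e, succ(7)) }, so Z -> succ(branch(unit, e, succ(7))).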